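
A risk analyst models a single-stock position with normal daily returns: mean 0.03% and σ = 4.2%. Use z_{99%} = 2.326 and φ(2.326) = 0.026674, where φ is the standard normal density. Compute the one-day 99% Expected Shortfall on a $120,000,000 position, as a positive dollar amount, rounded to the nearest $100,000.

$13,400,000

Tail multiplier: φ(z)/(1−α) = 0.026674 / 0.01 = 2.667.
ES = −(0.03%) + 4.2% × 2.667 = 11.171%.
On $120,000,000: 0.11171 × $120,000,000 = $13,405,200.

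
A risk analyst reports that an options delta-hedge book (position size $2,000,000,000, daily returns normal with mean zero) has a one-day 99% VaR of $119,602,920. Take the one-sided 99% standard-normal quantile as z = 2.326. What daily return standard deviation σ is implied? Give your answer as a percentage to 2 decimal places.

VaR as a fraction: $119,602,920 / $2,000,000,000 = 5.980%.
σ = VaR / z = 5.980% / 2.326 = 2.571%.

2.57%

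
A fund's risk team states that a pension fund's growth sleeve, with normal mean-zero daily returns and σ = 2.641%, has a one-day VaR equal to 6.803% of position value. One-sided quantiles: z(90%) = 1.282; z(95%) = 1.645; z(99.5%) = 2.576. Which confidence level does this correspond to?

99.5%

Implied z = VaR/σ = 6.803 / 2.641 = 2.576.
This matches z(99.5%) = 2.576.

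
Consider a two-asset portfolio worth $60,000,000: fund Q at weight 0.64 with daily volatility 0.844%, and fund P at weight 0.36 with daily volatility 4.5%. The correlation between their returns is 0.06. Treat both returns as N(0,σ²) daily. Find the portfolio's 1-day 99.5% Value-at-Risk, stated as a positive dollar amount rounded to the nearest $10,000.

σ_p² = 0.64²·0.844² + 0.36²·4.5² + 2·0.06·0.64·0.36·0.844·4.5 = 3.0212 (%²).
σ_p = √3.0212 = 1.738%.
At 99.5%, z = 2.576.
VaR = 2.576 × 1.738% = 4.477%; on $60,000,000 that is $2,686,200.

$2,690,000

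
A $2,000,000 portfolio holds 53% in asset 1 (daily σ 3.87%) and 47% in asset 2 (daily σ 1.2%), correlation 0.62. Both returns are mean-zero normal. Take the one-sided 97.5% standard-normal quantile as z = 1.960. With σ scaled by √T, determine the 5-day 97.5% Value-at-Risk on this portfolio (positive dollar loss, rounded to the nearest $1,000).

σ_p = √(0.53²·3.87² + 0.47²·1.2² + 2·0.62·0.53·0.47·3.87·1.2) = 2.441%.
σ_{5d} = 2.441% × √5 = 5.458%.
VaR = 1.960 × 5.458% = 10.698%; on $2,000,000 that is $213,960.

$214,000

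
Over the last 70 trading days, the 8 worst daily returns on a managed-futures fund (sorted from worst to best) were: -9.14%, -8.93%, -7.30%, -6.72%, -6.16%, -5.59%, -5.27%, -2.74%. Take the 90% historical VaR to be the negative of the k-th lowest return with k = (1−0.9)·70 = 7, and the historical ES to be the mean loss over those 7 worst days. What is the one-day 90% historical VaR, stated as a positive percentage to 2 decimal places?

k = 7; the 7th lowest return is -5.27%, so VaR = 5.27%.

5.27%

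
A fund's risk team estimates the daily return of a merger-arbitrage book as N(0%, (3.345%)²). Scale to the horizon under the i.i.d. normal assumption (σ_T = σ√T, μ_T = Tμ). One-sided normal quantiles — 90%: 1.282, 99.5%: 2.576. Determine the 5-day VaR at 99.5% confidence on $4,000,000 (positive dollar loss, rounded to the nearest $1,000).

σ_{5d} = 3.345% × √5 = 7.480%.
VaR = 2.576 × 7.480% = 19.268%.
On $4,000,000: 0.19268 × $4,000,000 = $770,720.

$771,000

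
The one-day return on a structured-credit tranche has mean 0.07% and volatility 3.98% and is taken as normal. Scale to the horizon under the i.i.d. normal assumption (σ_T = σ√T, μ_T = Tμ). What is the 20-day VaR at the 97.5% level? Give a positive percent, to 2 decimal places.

At 97.5%, z = 1.960.
σ_{20d} = 3.98% × √20 = 17.799%; μ_{20d} = 20 × 0.07% = 1.400%.
VaR = −(1.400%) + 1.960 × 17.799% = 33.486%.

33.49%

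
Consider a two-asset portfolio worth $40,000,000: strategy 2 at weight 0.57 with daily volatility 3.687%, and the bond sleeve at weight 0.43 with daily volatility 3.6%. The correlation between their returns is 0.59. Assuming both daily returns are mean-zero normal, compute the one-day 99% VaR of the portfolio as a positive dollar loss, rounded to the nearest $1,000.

$3,037,000

σ_p² = 0.57²·3.687² + 0.43²·3.6² + 2·0.59·0.57·0.43·3.687·3.6 = 10.6518 (%²).
σ_p = √10.6518 = 3.264%.
At 99%, z = 2.326.
VaR = 2.326 × 3.264% = 7.592%; on $40,000,000 that is $3,036,800.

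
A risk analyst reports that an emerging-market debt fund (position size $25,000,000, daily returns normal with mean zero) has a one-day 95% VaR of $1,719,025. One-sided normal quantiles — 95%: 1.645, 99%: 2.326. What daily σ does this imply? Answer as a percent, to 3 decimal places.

4.180%

VaR as a fraction: $1,719,025 / $25,000,000 = 6.876%.
σ = VaR / z = 6.876% / 1.645 = 4.180%.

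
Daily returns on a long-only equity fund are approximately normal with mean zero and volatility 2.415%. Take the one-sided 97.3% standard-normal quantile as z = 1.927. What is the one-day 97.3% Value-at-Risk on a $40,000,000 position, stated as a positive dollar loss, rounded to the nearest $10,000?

$1,860,000

VaR = z·σ = 1.927 × 2.415% = 4.654%.
On $40,000,000: 0.04654 × $40,000,000 = $1,861,600.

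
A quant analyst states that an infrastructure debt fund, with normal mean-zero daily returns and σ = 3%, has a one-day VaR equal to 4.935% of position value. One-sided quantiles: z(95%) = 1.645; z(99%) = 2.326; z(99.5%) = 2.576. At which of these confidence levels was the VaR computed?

95%

Implied z = VaR/σ = 4.935 / 3 = 1.645.
This matches z(95%) = 1.645.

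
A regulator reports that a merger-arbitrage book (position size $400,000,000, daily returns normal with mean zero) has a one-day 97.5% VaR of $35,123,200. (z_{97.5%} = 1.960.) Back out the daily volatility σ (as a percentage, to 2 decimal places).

VaR as a fraction: $35,123,200 / $400,000,000 = 8.781%.
σ = VaR / z = 8.781% / 1.960 = 4.480%.

4.48%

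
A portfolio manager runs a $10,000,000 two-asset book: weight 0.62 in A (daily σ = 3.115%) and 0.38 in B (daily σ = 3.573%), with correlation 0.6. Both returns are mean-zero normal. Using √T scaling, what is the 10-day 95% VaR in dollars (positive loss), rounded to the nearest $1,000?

$1,536,000

σ_p = √(0.62²·3.115² + 0.38²·3.573² + 2·0.6·0.62·0.38·3.115·3.573) = 2.953%.
σ_{10d} = 2.953% × √10 = 9.338%.
z(95%) = 1.645.
VaR = 1.645 × 9.338% = 15.361%; on $10,000,000 that is $1,536,100.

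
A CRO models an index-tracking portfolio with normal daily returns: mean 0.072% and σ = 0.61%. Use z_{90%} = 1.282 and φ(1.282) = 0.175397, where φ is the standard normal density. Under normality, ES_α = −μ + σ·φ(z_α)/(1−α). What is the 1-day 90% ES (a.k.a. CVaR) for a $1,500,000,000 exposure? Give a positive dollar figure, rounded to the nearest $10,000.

Tail multiplier: φ(z)/(1−α) = 0.175397 / 0.1 = 1.754.
ES = −(0.072%) + 0.61% × 1.754 = 0.998%.
On $1,500,000,000: 0.00998 × $1,500,000,000 = $14,970,000.

$14,970,000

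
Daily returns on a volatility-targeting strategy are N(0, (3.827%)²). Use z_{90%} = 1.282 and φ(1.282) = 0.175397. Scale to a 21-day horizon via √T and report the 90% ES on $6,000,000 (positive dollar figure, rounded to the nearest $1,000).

$1,846,000

σ_{21d} = 3.827% × √21 = 17.538%.
ES multiplier = φ(z)/(1−α) = 0.175397/0.1 = 1.754.
ES = 17.538% × 1.754 = 30.762%; on $6,000,000: $1,845,720.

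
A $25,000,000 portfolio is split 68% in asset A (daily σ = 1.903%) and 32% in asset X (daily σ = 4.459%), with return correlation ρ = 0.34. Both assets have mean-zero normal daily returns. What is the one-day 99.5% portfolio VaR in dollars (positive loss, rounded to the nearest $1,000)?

$1,435,000

σ_p² = 0.68²·1.903² + 0.32²·4.459² + 2·0.34·0.68·0.32·1.903·4.459 = 4.9661 (%²).
σ_p = √4.9661 = 2.228%.
At 99.5%, z = 2.576.
VaR = 2.576 × 2.228% = 5.739%; on $25,000,000 that is $1,434,750.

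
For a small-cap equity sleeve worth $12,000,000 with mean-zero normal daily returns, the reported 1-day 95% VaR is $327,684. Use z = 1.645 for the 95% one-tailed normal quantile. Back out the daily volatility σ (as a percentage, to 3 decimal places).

1.660%

VaR as a fraction: $327,684 / $12,000,000 = 2.731%.
σ = VaR / z = 2.731% / 1.645 = 1.660%.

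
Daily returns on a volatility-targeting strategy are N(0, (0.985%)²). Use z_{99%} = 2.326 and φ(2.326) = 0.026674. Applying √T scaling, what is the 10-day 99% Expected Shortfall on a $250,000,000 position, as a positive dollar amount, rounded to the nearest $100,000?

σ_{10d} = 0.985% × √10 = 3.115%.
ES multiplier = φ(z)/(1−α) = 0.026674/0.01 = 2.667.
ES = 3.115% × 2.667 = 8.308%; on $250,000,000: $20,770,000.

$20,800,000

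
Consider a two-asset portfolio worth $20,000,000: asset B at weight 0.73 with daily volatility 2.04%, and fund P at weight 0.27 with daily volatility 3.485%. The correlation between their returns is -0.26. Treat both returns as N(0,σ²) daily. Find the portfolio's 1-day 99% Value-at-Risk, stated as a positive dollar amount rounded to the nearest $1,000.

σ_p² = 0.73²·2.04² + 0.27²·3.485² + 2·-0.26·0.73·0.27·2.04·3.485 = 2.3744 (%²).
σ_p = √2.3744 = 1.541%.
At 99%, z = 2.326.
VaR = 2.326 × 1.541% = 3.584%; on $20,000,000 that is $716,800.

$717,000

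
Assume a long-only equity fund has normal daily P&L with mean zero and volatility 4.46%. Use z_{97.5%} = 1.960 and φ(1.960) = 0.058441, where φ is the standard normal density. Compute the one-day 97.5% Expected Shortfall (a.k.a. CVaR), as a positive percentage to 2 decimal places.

10.43%

Tail multiplier: φ(z)/(1−α) = 0.058441 / 0.025 = 2.338.
ES = 4.46% × 2.338 = 10.427%.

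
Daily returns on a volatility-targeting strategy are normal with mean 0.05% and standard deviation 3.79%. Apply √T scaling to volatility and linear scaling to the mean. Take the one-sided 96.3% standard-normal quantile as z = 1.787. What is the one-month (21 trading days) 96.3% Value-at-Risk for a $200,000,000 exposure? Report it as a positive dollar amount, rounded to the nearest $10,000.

σ_{21d} = 3.79% × √21 = 17.368%; μ_{21d} = 21 × 0.05% = 1.050%.
VaR = −(1.050%) + 1.787 × 17.368% = 29.987%.
On $200,000,000: 0.29987 × $200,000,000 = $59,974,000.

$59,970,000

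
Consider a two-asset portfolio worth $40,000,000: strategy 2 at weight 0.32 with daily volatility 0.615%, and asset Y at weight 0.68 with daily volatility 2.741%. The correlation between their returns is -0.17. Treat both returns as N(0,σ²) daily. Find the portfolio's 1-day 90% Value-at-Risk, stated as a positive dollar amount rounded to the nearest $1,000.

σ_p² = 0.32²·0.615² + 0.68²·2.741² + 2·-0.17·0.32·0.68·0.615·2.741 = 3.3881 (%²).
σ_p = √3.3881 = 1.841%.
At 90%, z = 1.282.
VaR = 1.282 × 1.841% = 2.360%; on $40,000,000 that is $944,000.

$944,000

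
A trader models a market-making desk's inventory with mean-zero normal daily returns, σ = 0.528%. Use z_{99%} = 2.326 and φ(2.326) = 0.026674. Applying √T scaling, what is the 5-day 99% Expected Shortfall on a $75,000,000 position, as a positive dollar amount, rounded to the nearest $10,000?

$2,360,000

σ_{5d} = 0.528% × √5 = 1.181%.
ES multiplier = φ(z)/(1−α) = 0.026674/0.01 = 2.667.
ES = 1.181% × 2.667 = 3.150%; on $75,000,000: $2,362,500.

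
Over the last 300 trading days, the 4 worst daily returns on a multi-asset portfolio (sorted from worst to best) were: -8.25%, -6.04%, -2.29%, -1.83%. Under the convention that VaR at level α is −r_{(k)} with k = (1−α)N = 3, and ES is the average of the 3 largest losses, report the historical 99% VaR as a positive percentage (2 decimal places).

2.29%

k = 3; the 3rd lowest return is -2.29%, so VaR = 2.29%.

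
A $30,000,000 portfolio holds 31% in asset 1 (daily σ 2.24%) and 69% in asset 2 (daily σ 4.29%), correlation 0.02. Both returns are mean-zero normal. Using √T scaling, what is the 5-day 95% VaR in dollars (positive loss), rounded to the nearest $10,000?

σ_p = √(0.31²·2.24² + 0.69²·4.29² + 2·0.02·0.31·0.69·2.24·4.29) = 3.054%.
σ_{5d} = 3.054% × √5 = 6.829%.
z(95%) = 1.645.
VaR = 1.645 × 6.829% = 11.234%; on $30,000,000 that is $3,370,200.

$3,370,000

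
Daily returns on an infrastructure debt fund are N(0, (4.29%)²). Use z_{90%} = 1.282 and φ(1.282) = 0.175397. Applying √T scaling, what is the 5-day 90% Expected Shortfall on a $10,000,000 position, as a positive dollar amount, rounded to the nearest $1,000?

$1,683,000

σ_{5d} = 4.29% × √5 = 9.593%.
ES multiplier = φ(z)/(1−α) = 0.175397/0.1 = 1.754.
ES = 9.593% × 1.754 = 16.826%; on $10,000,000: $1,682,600.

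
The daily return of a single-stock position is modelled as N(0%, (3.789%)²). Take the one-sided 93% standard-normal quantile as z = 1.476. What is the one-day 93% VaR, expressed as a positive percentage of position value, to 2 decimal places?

VaR = z·σ = 1.476 × 3.789% = 5.593%.

5.59%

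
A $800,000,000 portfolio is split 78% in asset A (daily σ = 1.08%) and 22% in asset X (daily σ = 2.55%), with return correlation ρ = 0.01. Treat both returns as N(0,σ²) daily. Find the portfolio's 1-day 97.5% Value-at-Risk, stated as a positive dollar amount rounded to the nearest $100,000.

σ_p² = 0.78²·1.08² + 0.22²·2.55² + 2·0.01·0.78·0.22·1.08·2.55 = 1.0338 (%²).
σ_p = √1.0338 = 1.017%.
At 97.5%, z = 1.960.
VaR = 1.960 × 1.017% = 1.993%; on $800,000,000 that is $15,944,000.

$15,900,000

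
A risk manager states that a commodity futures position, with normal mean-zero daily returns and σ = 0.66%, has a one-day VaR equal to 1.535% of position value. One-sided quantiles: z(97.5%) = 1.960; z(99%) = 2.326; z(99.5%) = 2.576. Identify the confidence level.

Implied z = VaR/σ = 1.535 / 0.66 = 2.326.
This matches z(99%) = 2.326.

99%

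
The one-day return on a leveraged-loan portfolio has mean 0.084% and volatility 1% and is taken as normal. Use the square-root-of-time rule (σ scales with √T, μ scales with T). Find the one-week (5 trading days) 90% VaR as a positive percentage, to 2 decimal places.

At 90%, z = 1.282.
σ_{5d} = 1% × √5 = 2.236%; μ_{5d} = 5 × 0.084% = 0.420%.
VaR = −(0.420%) + 1.282 × 2.236% = 2.447%.

2.45%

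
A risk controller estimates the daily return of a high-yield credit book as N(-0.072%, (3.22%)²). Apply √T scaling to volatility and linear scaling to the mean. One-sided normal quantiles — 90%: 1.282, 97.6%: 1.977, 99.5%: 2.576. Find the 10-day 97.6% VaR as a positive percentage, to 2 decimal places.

σ_{10d} = 3.22% × √10 = 10.183%; μ_{10d} = 10 × -0.072% = -0.720%.
VaR = −(-0.720%) + 1.977 × 10.183% = 20.852%.

20.85%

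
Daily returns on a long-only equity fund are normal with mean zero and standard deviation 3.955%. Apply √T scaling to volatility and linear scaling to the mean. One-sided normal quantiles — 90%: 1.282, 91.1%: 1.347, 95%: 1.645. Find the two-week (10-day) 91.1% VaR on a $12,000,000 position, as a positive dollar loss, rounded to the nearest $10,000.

σ_{10d} = 3.955% × √10 = 12.507%.
VaR = 1.347 × 12.507% = 16.847%.
On $12,000,000: 0.16847 × $12,000,000 = $2,021,640.

$2,020,000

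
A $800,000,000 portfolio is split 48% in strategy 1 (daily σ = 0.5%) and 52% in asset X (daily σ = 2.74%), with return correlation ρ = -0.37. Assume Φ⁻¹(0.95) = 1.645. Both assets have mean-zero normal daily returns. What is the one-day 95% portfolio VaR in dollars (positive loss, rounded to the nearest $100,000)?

$17,800,000

σ_p² = 0.48²·0.5² + 0.52²·2.74² + 2·-0.37·0.48·0.52·0.5·2.74 = 1.8346 (%²).
σ_p = √1.8346 = 1.354%.
VaR = 1.645 × 1.354% = 2.227%; on $800,000,000 that is $17,816,000.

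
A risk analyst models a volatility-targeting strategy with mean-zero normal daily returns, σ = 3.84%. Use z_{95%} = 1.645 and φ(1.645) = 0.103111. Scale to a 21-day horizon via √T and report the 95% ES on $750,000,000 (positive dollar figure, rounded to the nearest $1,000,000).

$272,000,000

σ_{21d} = 3.84% × √21 = 17.597%.
ES multiplier = φ(z)/(1−α) = 0.103111/0.05 = 2.062.
ES = 17.597% × 2.062 = 36.285%; on $750,000,000: $272,137,500.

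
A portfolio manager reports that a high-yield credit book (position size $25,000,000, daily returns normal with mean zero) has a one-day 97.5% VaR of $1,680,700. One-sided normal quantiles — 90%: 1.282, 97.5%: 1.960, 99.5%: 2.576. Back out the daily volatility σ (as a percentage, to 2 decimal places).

VaR as a fraction: $1,680,700 / $25,000,000 = 6.723%.
σ = VaR / z = 6.723% / 1.960 = 3.430%.

3.43%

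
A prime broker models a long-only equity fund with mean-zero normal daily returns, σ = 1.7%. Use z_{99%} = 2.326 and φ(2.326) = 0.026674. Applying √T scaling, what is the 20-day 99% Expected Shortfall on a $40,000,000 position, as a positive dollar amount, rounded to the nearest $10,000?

$8,110,000

σ_{20d} = 1.7% × √20 = 7.603%.
ES multiplier = φ(z)/(1−α) = 0.026674/0.01 = 2.667.
ES = 7.603% × 2.667 = 20.277%; on $40,000,000: $8,110,800.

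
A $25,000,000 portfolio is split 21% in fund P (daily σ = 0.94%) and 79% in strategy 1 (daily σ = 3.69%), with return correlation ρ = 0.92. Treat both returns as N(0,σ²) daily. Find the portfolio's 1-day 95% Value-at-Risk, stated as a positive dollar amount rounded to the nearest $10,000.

$1,270,000

σ_p² = 0.21²·0.94² + 0.79²·3.69² + 2·0.92·0.21·0.79·0.94·3.69 = 9.5956 (%²).
σ_p = √9.5956 = 3.098%.
At 95%, z = 1.645.
VaR = 1.645 × 3.098% = 5.096%; on $25,000,000 that is $1,274,000.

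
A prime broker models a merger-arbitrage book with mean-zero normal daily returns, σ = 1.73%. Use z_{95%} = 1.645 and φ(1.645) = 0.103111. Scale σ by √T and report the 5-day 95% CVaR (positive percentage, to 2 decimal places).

σ_{5d} = 1.73% × √5 = 3.868%.
ES multiplier = φ(z)/(1−α) = 0.103111/0.05 = 2.062.
ES = 3.868% × 2.062 = 7.976%.

7.98%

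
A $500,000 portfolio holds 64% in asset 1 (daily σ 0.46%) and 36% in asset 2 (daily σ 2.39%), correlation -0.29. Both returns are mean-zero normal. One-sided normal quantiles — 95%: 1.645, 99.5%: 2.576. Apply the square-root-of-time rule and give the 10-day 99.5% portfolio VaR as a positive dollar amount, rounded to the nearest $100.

σ_p = √(0.64²·0.46² + 0.36²·2.39² + 2·-0.29·0.64·0.36·0.46·2.39) = 0.825%.
σ_{10d} = 0.825% × √10 = 2.609%.
VaR = 2.576 × 2.609% = 6.721%; on $500,000 that is $33,605.

$33,600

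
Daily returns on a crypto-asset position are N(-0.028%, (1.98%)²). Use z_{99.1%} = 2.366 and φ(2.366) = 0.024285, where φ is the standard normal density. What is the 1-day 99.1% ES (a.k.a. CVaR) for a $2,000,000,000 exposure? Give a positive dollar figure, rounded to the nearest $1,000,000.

$107,000,000

Tail multiplier: φ(z)/(1−α) = 0.024285 / 0.009 = 2.698.
ES = −(-0.028%) + 1.98% × 2.698 = 5.370%.
On $2,000,000,000: 0.05370 × $2,000,000,000 = $107,400,000.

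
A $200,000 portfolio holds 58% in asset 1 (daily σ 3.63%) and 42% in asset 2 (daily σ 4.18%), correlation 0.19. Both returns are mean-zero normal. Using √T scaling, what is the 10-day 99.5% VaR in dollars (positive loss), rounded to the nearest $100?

$48,700

σ_p = √(0.58²·3.63² + 0.42²·4.18² + 2·0.19·0.58·0.42·3.63·4.18) = 2.987%.
σ_{10d} = 2.987% × √10 = 9.446%.
z(99.5%) = 2.576.
VaR = 2.576 × 9.446% = 24.333%; on $200,000 that is $48,666.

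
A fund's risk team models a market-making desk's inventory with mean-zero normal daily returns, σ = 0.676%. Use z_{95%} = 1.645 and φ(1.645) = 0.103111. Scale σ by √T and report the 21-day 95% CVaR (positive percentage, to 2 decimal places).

σ_{21d} = 0.676% × √21 = 3.098%.
ES multiplier = φ(z)/(1−α) = 0.103111/0.05 = 2.062.
ES = 3.098% × 2.062 = 6.388%.

6.39%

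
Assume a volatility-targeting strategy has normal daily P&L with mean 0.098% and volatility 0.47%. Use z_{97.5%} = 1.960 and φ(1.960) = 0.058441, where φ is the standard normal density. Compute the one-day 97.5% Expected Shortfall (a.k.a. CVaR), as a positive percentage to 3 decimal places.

1.001%

Tail multiplier: φ(z)/(1−α) = 0.058441 / 0.025 = 2.338.
ES = −(0.098%) + 0.47% × 2.338 = 1.001%.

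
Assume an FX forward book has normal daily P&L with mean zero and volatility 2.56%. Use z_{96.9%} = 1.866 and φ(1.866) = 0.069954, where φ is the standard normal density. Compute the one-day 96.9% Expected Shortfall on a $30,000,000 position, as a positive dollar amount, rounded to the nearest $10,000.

$1,730,000

Tail multiplier: φ(z)/(1−α) = 0.069954 / 0.031 = 2.257.
ES = 2.56% × 2.257 = 5.778%.
On $30,000,000: 0.05778 × $30,000,000 = $1,733,400.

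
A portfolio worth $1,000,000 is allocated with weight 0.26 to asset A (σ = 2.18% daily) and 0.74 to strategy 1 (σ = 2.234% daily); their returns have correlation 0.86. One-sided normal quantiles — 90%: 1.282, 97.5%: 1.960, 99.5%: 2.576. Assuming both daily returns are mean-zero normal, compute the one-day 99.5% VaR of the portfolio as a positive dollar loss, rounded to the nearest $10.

σ_p² = 0.26²·2.18² + 0.74²·2.234² + 2·0.86·0.26·0.74·2.18·2.234 = 4.6659 (%²).
σ_p = √4.6659 = 2.160%.
VaR = 2.576 × 2.160% = 5.564%; on $1,000,000 that is $55,640.

$55,640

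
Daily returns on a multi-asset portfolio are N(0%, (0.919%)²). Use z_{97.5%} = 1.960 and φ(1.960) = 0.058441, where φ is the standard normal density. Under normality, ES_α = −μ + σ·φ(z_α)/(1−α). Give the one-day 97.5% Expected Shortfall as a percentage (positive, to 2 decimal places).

2.15%

Tail multiplier: φ(z)/(1−α) = 0.058441 / 0.025 = 2.338.
ES = 0.919% × 2.338 = 2.149%.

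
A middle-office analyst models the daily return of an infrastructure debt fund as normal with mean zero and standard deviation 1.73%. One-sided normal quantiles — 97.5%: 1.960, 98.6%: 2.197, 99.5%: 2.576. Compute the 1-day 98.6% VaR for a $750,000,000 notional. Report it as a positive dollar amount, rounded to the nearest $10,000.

VaR = z·σ = 2.197 × 1.73% = 3.801%.
On $750,000,000: 0.03801 × $750,000,000 = $28,507,500.

$28,510,000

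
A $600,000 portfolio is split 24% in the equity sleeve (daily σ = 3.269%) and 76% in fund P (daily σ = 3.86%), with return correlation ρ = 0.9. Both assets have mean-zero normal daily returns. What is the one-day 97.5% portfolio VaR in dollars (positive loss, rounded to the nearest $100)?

$43,000

σ_p² = 0.24²·3.269² + 0.76²·3.86² + 2·0.9·0.24·0.76·3.269·3.86 = 13.3644 (%²).
σ_p = √13.3644 = 3.656%.
At 97.5%, z = 1.960.
VaR = 1.960 × 3.656% = 7.166%; on $600,000 that is $42,996.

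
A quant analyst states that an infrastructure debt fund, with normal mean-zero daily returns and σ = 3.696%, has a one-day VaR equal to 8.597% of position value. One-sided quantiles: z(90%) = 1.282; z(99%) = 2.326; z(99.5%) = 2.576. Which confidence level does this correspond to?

Implied z = VaR/σ = 8.597 / 3.696 = 2.326.
This matches z(99%) = 2.326.

99%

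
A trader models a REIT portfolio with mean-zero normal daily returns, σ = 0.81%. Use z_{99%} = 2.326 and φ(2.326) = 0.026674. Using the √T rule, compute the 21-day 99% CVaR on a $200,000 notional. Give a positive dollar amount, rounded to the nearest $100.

$19,800

σ_{21d} = 0.81% × √21 = 3.712%.
ES multiplier = φ(z)/(1−α) = 0.026674/0.01 = 2.667.
ES = 3.712% × 2.667 = 9.900%; on $200,000: $19,800.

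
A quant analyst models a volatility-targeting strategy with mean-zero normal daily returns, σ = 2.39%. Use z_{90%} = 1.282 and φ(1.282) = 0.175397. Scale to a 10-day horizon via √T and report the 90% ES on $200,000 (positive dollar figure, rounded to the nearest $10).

σ_{10d} = 2.39% × √10 = 7.558%.
ES multiplier = φ(z)/(1−α) = 0.175397/0.1 = 1.754.
ES = 7.558% × 1.754 = 13.257%; on $200,000: $26,514.

$26,510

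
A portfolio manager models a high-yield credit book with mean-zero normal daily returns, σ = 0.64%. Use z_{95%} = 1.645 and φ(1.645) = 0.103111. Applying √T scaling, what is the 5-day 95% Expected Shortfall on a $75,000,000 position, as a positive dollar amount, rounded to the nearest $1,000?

$2,213,000

σ_{5d} = 0.64% × √5 = 1.431%.
ES multiplier = φ(z)/(1−α) = 0.103111/0.05 = 2.062.
ES = 1.431% × 2.062 = 2.951%; on $75,000,000: $2,213,250.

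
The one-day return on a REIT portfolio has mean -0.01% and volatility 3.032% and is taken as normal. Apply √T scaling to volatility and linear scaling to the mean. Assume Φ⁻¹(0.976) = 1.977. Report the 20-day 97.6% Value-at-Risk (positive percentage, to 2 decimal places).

27.01%

σ_{20d} = 3.032% × √20 = 13.560%; μ_{20d} = 20 × -0.01% = -0.200%.
VaR = −(-0.200%) + 1.977 × 13.560% = 27.008%.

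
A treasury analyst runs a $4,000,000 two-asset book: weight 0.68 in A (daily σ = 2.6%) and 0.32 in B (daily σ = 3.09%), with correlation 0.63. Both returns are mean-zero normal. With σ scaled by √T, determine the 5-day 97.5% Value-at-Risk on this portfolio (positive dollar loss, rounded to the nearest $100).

$440,200

σ_p = √(0.68²·2.6² + 0.32²·3.09² + 2·0.63·0.68·0.32·2.6·3.09) = 2.511%.
σ_{5d} = 2.511% × √5 = 5.615%.
z(97.5%) = 1.960.
VaR = 1.960 × 5.615% = 11.005%; on $4,000,000 that is $440,200.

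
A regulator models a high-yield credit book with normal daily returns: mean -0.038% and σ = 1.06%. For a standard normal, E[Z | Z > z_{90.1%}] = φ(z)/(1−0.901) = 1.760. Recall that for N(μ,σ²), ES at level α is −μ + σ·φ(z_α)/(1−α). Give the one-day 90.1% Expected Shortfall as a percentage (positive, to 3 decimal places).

ES = −(-0.038%) + 1.06% × 1.760 = 1.904%.

1.904%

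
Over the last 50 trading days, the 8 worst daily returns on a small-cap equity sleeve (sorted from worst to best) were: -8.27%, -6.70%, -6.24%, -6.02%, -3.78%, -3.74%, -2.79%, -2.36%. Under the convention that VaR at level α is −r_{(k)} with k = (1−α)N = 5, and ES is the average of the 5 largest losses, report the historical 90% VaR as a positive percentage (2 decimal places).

k = 5; the 5th lowest return is -3.78%, so VaR = 3.78%.

3.78%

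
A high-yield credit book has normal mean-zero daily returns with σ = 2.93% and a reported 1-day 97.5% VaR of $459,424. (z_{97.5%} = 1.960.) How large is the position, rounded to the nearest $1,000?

VaR as a fraction of value: z·σ = 1.960 × 2.93% = 5.7428%.
Position = $459,424 / 0.057428 = $8,000,000.

$8,000,000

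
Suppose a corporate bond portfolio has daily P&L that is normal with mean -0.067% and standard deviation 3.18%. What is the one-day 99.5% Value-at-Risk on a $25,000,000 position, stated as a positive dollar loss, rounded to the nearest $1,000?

At 99.5% one-sided, z = 2.576.
VaR = −μ + z·σ = −(-0.067%) + 2.576 × 3.18% = 8.259%.
On $25,000,000: 0.08259 × $25,000,000 = $2,064,750.

$2,065,000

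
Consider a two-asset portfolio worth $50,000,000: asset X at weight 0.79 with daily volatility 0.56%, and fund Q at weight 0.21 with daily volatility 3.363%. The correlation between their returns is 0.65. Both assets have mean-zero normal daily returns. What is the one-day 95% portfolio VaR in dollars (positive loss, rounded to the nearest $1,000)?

$863,000

σ_p² = 0.79²·0.56² + 0.21²·3.363² + 2·0.65·0.79·0.21·0.56·3.363 = 1.1006 (%²).
σ_p = √1.1006 = 1.049%.
At 95%, z = 1.645.
VaR = 1.645 × 1.049% = 1.726%; on $50,000,000 that is $863,000.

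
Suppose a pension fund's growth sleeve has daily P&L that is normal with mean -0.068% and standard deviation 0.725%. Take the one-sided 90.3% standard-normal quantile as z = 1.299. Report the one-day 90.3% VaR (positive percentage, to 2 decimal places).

VaR = −μ + z·σ = −(-0.068%) + 1.299 × 0.725% = 1.010%.

1.01%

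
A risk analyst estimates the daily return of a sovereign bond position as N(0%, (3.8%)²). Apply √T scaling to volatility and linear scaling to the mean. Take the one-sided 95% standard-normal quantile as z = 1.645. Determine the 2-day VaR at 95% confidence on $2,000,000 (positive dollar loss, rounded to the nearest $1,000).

σ_{2d} = 3.8% × √2 = 5.374%.
VaR = 1.645 × 5.374% = 8.840%.
On $2,000,000: 0.08840 × $2,000,000 = $176,800.

$177,000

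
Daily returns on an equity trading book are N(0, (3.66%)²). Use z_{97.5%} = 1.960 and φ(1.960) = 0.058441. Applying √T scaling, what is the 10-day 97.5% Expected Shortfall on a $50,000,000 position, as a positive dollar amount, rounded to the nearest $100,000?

$13,500,000

σ_{10d} = 3.66% × √10 = 11.574%.
ES multiplier = φ(z)/(1−α) = 0.058441/0.025 = 2.338.
ES = 11.574% × 2.338 = 27.060%; on $50,000,000: $13,530,000.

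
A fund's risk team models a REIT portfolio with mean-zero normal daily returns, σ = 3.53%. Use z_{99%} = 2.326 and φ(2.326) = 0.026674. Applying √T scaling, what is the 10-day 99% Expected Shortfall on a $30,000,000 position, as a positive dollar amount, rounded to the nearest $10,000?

$8,930,000

σ_{10d} = 3.53% × √10 = 11.163%.
ES multiplier = φ(z)/(1−α) = 0.026674/0.01 = 2.667.
ES = 11.163% × 2.667 = 29.772%; on $30,000,000: $8,931,600.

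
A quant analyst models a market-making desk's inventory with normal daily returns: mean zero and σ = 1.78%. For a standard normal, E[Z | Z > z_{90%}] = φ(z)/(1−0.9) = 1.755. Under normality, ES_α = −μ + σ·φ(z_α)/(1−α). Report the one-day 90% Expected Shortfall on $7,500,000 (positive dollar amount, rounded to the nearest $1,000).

$234,000

ES = 1.78% × 1.755 = 3.124%.
On $7,500,000: 0.03124 × $7,500,000 = $234,300.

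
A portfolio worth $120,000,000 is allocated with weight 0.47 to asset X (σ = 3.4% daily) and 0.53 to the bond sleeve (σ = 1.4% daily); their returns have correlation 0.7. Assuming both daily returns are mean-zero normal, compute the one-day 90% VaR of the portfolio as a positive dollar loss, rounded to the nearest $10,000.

$3,360,000

σ_p² = 0.47²·3.4² + 0.53²·1.4² + 2·0.7·0.47·0.53·3.4·1.4 = 4.7642 (%²).
σ_p = √4.7642 = 2.183%.
At 90%, z = 1.282.
VaR = 1.282 × 2.183% = 2.799%; on $120,000,000 that is $3,358,800.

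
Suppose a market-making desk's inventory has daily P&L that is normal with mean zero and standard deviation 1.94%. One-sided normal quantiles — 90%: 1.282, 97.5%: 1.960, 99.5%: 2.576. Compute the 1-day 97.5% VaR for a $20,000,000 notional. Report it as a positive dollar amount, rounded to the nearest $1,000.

VaR = z·σ = 1.960 × 1.94% = 3.802%.
On $20,000,000: 0.03802 × $20,000,000 = $760,400.

$760,000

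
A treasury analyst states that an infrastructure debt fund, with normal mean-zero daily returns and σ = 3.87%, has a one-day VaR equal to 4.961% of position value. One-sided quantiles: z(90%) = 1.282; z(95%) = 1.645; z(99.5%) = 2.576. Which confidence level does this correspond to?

Implied z = VaR/σ = 4.961 / 3.87 = 1.282.
This matches z(90%) = 1.282.

90%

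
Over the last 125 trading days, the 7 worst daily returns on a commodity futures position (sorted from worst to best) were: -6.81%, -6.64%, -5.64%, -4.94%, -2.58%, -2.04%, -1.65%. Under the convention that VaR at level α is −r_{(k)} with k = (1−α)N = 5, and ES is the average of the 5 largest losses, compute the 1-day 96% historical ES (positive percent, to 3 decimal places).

The 5 worst returns sum to -26.61%.
ES = −(-26.61%) / 5 = 5.322%.

5.322%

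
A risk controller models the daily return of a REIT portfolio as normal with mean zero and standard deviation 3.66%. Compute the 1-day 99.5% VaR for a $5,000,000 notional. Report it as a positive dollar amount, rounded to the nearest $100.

At 99.5% one-sided, z = 2.576.
VaR = z·σ = 2.576 × 3.66% = 9.428%.
On $5,000,000: 0.09428 × $5,000,000 = $471,400.

$471,400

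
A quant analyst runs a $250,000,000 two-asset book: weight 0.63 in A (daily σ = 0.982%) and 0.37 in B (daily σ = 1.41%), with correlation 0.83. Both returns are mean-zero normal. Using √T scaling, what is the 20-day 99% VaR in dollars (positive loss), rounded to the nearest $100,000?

$28,400,000

σ_p = √(0.63²·0.982² + 0.37²·1.41² + 2·0.83·0.63·0.37·0.982·1.41) = 1.091%.
σ_{20d} = 1.091% × √20 = 4.879%.
z(99%) = 2.326.
VaR = 2.326 × 4.879% = 11.349%; on $250,000,000 that is $28,372,500.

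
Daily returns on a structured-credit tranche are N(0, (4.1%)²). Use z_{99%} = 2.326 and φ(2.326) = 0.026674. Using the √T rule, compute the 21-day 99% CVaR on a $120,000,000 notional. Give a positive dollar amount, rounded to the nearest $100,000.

$60,100,000

σ_{21d} = 4.1% × √21 = 18.789%.
ES multiplier = φ(z)/(1−α) = 0.026674/0.01 = 2.667.
ES = 18.789% × 2.667 = 50.110%; on $120,000,000: $60,132,000.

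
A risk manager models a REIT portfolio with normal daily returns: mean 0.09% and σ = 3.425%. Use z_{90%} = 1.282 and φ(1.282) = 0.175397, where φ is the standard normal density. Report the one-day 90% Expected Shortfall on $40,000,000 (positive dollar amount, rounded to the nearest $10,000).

$2,370,000

Tail multiplier: φ(z)/(1−α) = 0.175397 / 0.1 = 1.754.
ES = −(0.09%) + 3.425% × 1.754 = 5.917%.
On $40,000,000: 0.05917 × $40,000,000 = $2,366,800.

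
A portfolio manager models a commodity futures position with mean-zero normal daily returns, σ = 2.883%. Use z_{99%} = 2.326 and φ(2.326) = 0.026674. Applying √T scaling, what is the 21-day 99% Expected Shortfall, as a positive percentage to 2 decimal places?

35.24%

σ_{21d} = 2.883% × √21 = 13.212%.
ES multiplier = φ(z)/(1−α) = 0.026674/0.01 = 2.667.
ES = 13.212% × 2.667 = 35.236%.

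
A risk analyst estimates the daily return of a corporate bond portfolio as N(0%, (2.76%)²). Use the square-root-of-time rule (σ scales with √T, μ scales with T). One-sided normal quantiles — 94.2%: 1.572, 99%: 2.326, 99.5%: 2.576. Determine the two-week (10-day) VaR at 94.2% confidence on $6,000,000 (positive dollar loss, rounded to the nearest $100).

$823,200

σ_{10d} = 2.76% × √10 = 8.728%.
VaR = 1.572 × 8.728% = 13.720%.
On $6,000,000: 0.13720 × $6,000,000 = $823,200.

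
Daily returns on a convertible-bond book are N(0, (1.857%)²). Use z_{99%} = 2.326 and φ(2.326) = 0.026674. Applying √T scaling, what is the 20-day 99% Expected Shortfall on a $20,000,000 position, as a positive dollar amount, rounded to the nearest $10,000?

σ_{20d} = 1.857% × √20 = 8.305%.
ES multiplier = φ(z)/(1−α) = 0.026674/0.01 = 2.667.
ES = 8.305% × 2.667 = 22.149%; on $20,000,000: $4,429,800.

$4,430,000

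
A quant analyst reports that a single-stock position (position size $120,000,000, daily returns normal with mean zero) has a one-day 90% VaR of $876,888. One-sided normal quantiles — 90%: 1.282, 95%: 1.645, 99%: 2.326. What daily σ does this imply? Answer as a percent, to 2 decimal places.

0.57%

VaR as a fraction: $876,888 / $120,000,000 = 0.731%.
σ = VaR / z = 0.731% / 1.282 = 0.570%.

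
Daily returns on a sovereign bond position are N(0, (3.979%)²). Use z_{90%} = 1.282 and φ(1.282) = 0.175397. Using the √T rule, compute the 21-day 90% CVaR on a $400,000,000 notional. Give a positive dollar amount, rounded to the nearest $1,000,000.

$128,000,000

σ_{21d} = 3.979% × √21 = 18.234%.
ES multiplier = φ(z)/(1−α) = 0.175397/0.1 = 1.754.
ES = 18.234% × 1.754 = 31.982%; on $400,000,000: $127,928,000.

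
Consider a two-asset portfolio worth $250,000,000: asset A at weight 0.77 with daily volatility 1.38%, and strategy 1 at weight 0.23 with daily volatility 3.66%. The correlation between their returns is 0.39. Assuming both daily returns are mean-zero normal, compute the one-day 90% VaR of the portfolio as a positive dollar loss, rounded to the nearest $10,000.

$5,100,000

σ_p² = 0.77²·1.38² + 0.23²·3.66² + 2·0.39·0.77·0.23·1.38·3.66 = 2.5355 (%²).
σ_p = √2.5355 = 1.592%.
At 90%, z = 1.282.
VaR = 1.282 × 1.592% = 2.041%; on $250,000,000 that is $5,102,500.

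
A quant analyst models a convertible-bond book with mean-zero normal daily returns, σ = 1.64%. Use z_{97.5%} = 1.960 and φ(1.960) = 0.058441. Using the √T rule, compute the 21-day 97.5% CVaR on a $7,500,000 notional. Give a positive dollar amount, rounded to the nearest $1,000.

$1,318,000

σ_{21d} = 1.64% × √21 = 7.515%.
ES multiplier = φ(z)/(1−α) = 0.058441/0.025 = 2.338.
ES = 7.515% × 2.338 = 17.570%; on $7,500,000: $1,317,750.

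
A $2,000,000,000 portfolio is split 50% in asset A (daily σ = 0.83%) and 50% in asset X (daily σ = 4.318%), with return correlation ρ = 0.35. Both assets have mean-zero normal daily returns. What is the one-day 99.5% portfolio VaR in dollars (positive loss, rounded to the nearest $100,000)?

$120,400,000

σ_p² = 0.5²·0.83² + 0.5²·4.318² + 2·0.35·0.5·0.5·0.83·4.318 = 5.4607 (%²).
σ_p = √5.4607 = 2.337%.
At 99.5%, z = 2.576.
VaR = 2.576 × 2.337% = 6.020%; on $2,000,000,000 that is $120,400,000.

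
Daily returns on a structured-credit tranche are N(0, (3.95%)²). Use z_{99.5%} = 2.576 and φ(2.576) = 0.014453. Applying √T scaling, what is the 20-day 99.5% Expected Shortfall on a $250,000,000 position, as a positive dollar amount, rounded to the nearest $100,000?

σ_{20d} = 3.95% × √20 = 17.665%.
ES multiplier = φ(z)/(1−α) = 0.014453/0.005 = 2.891.
ES = 17.665% × 2.891 = 51.070%; on $250,000,000: $127,675,000.

$127,700,000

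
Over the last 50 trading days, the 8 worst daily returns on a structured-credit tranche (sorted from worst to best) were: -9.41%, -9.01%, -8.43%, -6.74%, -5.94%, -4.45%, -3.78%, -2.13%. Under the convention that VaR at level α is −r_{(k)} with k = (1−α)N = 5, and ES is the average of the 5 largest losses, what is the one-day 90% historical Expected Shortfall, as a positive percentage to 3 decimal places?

The 5 worst returns sum to -39.53%.
ES = −(-39.53%) / 5 = 7.906%.

7.906%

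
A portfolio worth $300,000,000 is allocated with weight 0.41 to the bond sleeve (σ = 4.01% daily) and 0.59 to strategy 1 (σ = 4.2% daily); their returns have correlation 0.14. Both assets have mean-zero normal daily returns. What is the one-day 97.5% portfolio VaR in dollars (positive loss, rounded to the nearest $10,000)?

σ_p² = 0.41²·4.01² + 0.59²·4.2² + 2·0.14·0.41·0.59·4.01·4.2 = 9.9843 (%²).
σ_p = √9.9843 = 3.160%.
At 97.5%, z = 1.960.
VaR = 1.960 × 3.160% = 6.194%; on $300,000,000 that is $18,582,000.

$18,580,000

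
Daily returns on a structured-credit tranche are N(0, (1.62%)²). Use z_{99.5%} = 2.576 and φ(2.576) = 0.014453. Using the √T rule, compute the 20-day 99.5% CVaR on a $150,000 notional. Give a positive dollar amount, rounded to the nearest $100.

σ_{20d} = 1.62% × √20 = 7.245%.
ES multiplier = φ(z)/(1−α) = 0.014453/0.005 = 2.891.
ES = 7.245% × 2.891 = 20.945%; on $150,000: $31,418.

$31,400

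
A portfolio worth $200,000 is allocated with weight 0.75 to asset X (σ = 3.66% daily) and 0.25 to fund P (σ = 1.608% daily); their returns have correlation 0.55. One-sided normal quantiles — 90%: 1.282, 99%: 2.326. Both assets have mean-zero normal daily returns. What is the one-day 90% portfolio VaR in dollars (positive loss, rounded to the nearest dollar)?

$7,654

σ_p² = 0.75²·3.66² + 0.25²·1.608² + 2·0.55·0.75·0.25·3.66·1.608 = 8.9105 (%²).
σ_p = √8.9105 = 2.985%.
VaR = 1.282 × 2.985% = 3.827%; on $200,000 that is $7,654.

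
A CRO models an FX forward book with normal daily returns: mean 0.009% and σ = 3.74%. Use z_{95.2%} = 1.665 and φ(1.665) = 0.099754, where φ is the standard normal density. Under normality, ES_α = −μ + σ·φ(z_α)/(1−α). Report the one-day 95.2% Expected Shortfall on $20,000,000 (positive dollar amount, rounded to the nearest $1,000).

$1,553,000

Tail multiplier: φ(z)/(1−α) = 0.099754 / 0.048 = 2.078.
ES = −(0.009%) + 3.74% × 2.078 = 7.763%.
On $20,000,000: 0.07763 × $20,000,000 = $1,552,600.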